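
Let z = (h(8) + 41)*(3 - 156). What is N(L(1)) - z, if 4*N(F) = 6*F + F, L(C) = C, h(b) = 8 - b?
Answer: 25099/4 ≈ 6274.8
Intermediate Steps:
N(F) = 7*F/4 (N(F) = (6*F + F)/4 = (7*F)/4 = 7*F/4)
z = -6273 (z = ((8 - 1*8) + 41)*(3 - 156) = ((8 - 8) + 41)*(-153) = (0 + 41)*(-153) = 41*(-153) = -6273)
N(L(1)) - z = (7/4)*1 - 1*(-6273) = 7/4 + 6273 = 25099/4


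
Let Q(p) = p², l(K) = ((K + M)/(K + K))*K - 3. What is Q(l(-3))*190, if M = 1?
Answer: 3040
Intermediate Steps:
l(K) = -5/2 + K/2 (l(K) = ((K + 1)/(K + K))*K - 3 = ((1 + K)/((2*K)))*K - 3 = ((1 + K)*(1/(2*K)))*K - 3 = ((1 + K)/(2*K))*K - 3 = (½ + K/2) - 3 = -5/2 + K/2)
Q(l(-3))*190 = (-5/2 + (½)*(-3))²*190 = (-5/2 - 3/2)²*190 = (-4)²*190 = 16*190 = 3040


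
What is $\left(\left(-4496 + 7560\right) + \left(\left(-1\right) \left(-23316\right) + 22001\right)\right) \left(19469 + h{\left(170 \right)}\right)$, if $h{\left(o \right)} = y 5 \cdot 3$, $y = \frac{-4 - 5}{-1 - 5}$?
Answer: $\frac{1886036523}{2} \approx 9.4302 \cdot 10^{8}$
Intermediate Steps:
$y = \frac{3}{2}$ ($y = - \frac{9}{-6} = \left(-9\right) \left(- \frac{1}{6}\right) = \frac{3}{2} \approx 1.5$)
$h{\left(o \right)} = \frac{45}{2}$ ($h{\left(o \right)} = \frac{3}{2} \cdot 5 \cdot 3 = \frac{15}{2} \cdot 3 = \frac{45}{2}$)
$\left(\left(-4496 + 7560\right) + \left(\left(-1\right) \left(-23316\right) + 22001\right)\right) \left(19469 + h{\left(170 \right)}\right) = \left(\left(-4496 + 7560\right) + \left(\left(-1\right) \left(-23316\right) + 22001\right)\right) \left(19469 + \frac{45}{2}\right) = \left(3064 + \left(23316 + 22001\right)\right) \frac{38983}{2} = \left(3064 + 45317\right) \frac{38983}{2} = 48381 \cdot \frac{38983}{2} = \frac{1886036523}{2}$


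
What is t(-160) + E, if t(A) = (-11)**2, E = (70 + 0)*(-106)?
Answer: -7299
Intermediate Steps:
E = -7420 (E = 70*(-106) = -7420)
t(A) = 121
t(-160) + E = 121 - 7420 = -7299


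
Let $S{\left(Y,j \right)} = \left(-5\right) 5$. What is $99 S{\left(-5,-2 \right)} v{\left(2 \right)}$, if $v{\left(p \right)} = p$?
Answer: $-4950$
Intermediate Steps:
$S{\left(Y,j \right)} = -25$
$99 S{\left(-5,-2 \right)} v{\left(2 \right)} = 99 \left(-25\right) 2 = \left(-2475\right) 2 = -4950$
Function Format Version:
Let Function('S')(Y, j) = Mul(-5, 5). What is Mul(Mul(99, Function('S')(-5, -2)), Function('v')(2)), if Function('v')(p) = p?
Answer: -4950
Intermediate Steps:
Function('S')(Y, j) = -25
Mul(Mul(99, Function('S')(-5, -2)), Function('v')(2)) = Mul(Mul(99, -25), 2) = Mul(-2475, 2) = -4950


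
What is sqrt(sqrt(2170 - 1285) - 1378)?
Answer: sqrt(-1378 + sqrt(885)) ≈ 36.719*I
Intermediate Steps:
sqrt(sqrt(2170 - 1285) - 1378) = sqrt(sqrt(885) - 1378) = sqrt(-1378 + sqrt(885))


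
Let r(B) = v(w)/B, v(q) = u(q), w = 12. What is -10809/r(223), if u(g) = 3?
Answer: -803469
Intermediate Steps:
v(q) = 3
r(B) = 3/B
-10809/r(223) = -10809/(3/223) = -10809/(3*(1/223)) = -10809/3/223 = -10809*223/3 = -803469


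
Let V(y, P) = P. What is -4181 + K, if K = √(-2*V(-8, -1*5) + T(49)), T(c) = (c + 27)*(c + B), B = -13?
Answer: -4181 + √2746 ≈ -4128.6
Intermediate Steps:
T(c) = (-13 + c)*(27 + c) (T(c) = (c + 27)*(c - 13) = (27 + c)*(-13 + c) = (-13 + c)*(27 + c))
K = √2746 (K = √(-(-2)*5 + (-351 + 49² + 14*49)) = √(-2*(-5) + (-351 + 2401 + 686)) = √(10 + 2736) = √2746 ≈ 52.402)
-4181 + K = -4181 + √2746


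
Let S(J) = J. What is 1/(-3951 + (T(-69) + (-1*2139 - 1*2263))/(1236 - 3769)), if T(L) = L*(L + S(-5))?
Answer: -2533/10008587 ≈ -0.00025308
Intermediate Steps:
T(L) = L*(-5 + L) (T(L) = L*(L - 5) = L*(-5 + L))
1/(-3951 + (T(-69) + (-1*2139 - 1*2263))/(1236 - 3769)) = 1/(-3951 + (-69*(-5 - 69) + (-1*2139 - 1*2263))/(1236 - 3769)) = 1/(-3951 + (-69*(-74) + (-2139 - 2263))/(-2533)) = 1/(-3951 + (5106 - 4402)*(-1/2533)) = 1/(-3951 + 704*(-1/2533)) = 1/(-3951 - 704/2533) = 1/(-10008587/2533) = -2533/10008587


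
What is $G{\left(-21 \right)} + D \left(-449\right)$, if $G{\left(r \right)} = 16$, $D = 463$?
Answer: $-207871$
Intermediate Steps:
$G{\left(-21 \right)} + D \left(-449\right) = 16 + 463 \left(-449\right) = 16 - 207887 = -207871$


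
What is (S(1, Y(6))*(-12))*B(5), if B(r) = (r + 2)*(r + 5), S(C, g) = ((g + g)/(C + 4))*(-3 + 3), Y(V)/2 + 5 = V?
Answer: 0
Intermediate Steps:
Y(V) = -10 + 2*V
S(C, g) = 0 (S(C, g) = ((2*g)/(4 + C))*0 = (2*g/(4 + C))*0 = 0)
B(r) = (2 + r)*(5 + r)
(S(1, Y(6))*(-12))*B(5) = (0*(-12))*(10 + 5² + 7*5) = 0*(10 + 25 + 35) = 0*70 = 0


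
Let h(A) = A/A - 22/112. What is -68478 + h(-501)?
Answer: -3834723/56 ≈ -68477.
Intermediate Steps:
h(A) = 45/56 (h(A) = 1 - 22*1/112 = 1 - 11/56 = 45/56)
-68478 + h(-501) = -68478 + 45/56 = -3834723/56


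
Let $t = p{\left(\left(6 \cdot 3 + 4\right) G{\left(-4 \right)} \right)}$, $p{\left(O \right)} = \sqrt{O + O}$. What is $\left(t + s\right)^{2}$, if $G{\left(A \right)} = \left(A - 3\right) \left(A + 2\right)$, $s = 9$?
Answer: $697 + 36 \sqrt{154} \approx 1143.7$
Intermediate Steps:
$G{\left(A \right)} = \left(-3 + A\right) \left(2 + A\right)$
$p{\left(O \right)} = \sqrt{2} \sqrt{O}$ ($p{\left(O \right)} = \sqrt{2 O} = \sqrt{2} \sqrt{O}$)
$t = 2 \sqrt{154}$ ($t = \sqrt{2} \sqrt{\left(6 \cdot 3 + 4\right) \left(-6 + \left(-4\right)^{2} - -4\right)} = \sqrt{2} \sqrt{\left(18 + 4\right) \left(-6 + 16 + 4\right)} = \sqrt{2} \sqrt{22 \cdot 14} = \sqrt{2} \sqrt{308} = \sqrt{2} \cdot 2 \sqrt{77} = 2 \sqrt{154} \approx 24.819$)
$\left(t + s\right)^{2} = \left(2 \sqrt{154} + 9\right)^{2} = \left(9 + 2 \sqrt{154}\right)^{2}$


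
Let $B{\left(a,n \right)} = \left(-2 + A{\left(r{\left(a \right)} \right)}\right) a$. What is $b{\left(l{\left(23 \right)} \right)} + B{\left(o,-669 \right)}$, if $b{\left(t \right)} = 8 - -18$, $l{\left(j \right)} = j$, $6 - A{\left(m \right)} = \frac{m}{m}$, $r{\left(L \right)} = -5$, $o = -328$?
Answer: $-958$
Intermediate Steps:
$A{\left(m \right)} = 5$ ($A{\left(m \right)} = 6 - \frac{m}{m} = 6 - 1 = 5$)
$B{\left(a,n \right)} = 3 a$ ($B{\left(a,n \right)} = \left(-2 + 5\right) a = 3 a$)
$b{\left(t \right)} = 26$ ($b{\left(t \right)} = 8 + 18 = 26$)
$b{\left(l{\left(23 \right)} \right)} + B{\left(o,-669 \right)} = 26 + 3 \left(-328\right) = 26 - 984 = -958$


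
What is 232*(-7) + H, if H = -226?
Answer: -1850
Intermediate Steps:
232*(-7) + H = 232*(-7) - 226 = -1624 - 226 = -1850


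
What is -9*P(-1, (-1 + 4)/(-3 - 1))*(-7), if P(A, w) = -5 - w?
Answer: -1071/4 ≈ -267.75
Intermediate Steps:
-9*P(-1, (-1 + 4)/(-3 - 1))*(-7) = -9*(-5 - (-1 + 4)/(-3 - 1))*(-7) = -9*(-5 - 3/(-4))*(-7) = -9*(-5 - 3*(-1)/4)*(-7) = -9*(-5 - 1*(-¾))*(-7) = -9*(-5 + ¾)*(-7) = -9*(-17/4)*(-7) = (153/4)*(-7) = -1071/4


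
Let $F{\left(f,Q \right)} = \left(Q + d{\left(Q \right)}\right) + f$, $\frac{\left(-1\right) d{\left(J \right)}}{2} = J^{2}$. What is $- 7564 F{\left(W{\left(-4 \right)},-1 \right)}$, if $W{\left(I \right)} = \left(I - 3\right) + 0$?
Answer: $75640$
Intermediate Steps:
$d{\left(J \right)} = - 2 J^{2}$
$W{\left(I \right)} = -3 + I$ ($W{\left(I \right)} = \left(-3 + I\right) + 0 = -3 + I$)
$F{\left(f,Q \right)} = Q + f - 2 Q^{2}$ ($F{\left(f,Q \right)} = \left(Q - 2 Q^{2}\right) + f = Q + f - 2 Q^{2}$)
$- 7564 F{\left(W{\left(-4 \right)},-1 \right)} = - 7564 \left(-1 - 7 - 2 \left(-1\right)^{2}\right) = - 7564 \left(-1 - 7 - 2\right) = \left(-7564\right) \left(-10\right) = 75640$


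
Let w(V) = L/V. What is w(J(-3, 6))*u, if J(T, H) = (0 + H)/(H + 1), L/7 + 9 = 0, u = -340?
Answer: 24990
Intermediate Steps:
L = -63 (L = -63 + 7*0 = -63 + 0 = -63)
J(T, H) = H/(1 + H)
w(V) = -63/V
w(J(-3, 6))*u = -63/(6/(1 + 6))*(-340) = -63/(6/7)*(-340) = -63/(6*(⅐))*(-340) = -63/6/7*(-340) = -63*7/6*(-340) = -147/2*(-340) = 24990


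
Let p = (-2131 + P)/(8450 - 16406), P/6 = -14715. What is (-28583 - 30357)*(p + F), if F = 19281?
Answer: -2261675989895/1989 ≈ -1.1371e+9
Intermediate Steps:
P = -88290 (P = 6*(-14715) = -88290)
p = 90421/7956 (p = (-2131 - 88290)/(8450 - 16406) = -90421/(-7956) = -90421*(-1/7956) = 90421/7956 ≈ 11.365)
(-28583 - 30357)*(p + F) = (-28583 - 30357)*(90421/7956 + 19281) = -58940*153490057/7956 = -2261675989895/1989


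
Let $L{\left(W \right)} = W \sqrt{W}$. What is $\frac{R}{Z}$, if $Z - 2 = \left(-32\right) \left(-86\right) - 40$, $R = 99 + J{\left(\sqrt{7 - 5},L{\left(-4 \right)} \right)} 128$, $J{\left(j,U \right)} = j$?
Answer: $\frac{99}{2714} + \frac{64 \sqrt{2}}{1357} \approx 0.10318$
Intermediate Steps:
$L{\left(W \right)} = W^{\frac{3}{2}}$
$R = 99 + 128 \sqrt{2}$ ($R = 99 + \sqrt{7 - 5} \cdot 128 = 99 + \sqrt{2} \cdot 128 = 99 + 128 \sqrt{2} \approx 280.02$)
$Z = 2714$ ($Z = 2 - -2712 = 2 + \left(2752 - 40\right) = 2 + 2712 = 2714$)
$\frac{R}{Z} = \frac{99 + 128 \sqrt{2}}{2714} = \left(99 + 128 \sqrt{2}\right) \frac{1}{2714} = \frac{99}{2714} + \frac{64 \sqrt{2}}{1357}$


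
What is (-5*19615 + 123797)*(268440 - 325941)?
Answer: -1479040722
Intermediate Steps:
(-5*19615 + 123797)*(268440 - 325941) = (-98075 + 123797)*(-57501) = 25722*(-57501) = -1479040722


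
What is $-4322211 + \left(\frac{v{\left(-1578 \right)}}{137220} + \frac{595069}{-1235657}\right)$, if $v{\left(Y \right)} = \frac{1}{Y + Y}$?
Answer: $- \frac{2312907987801646434377}{535121429772240} \approx -4.3222 \cdot 10^{6}$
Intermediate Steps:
$v{\left(Y \right)} = \frac{1}{2 Y}$
$-4322211 + \left(\frac{v{\left(-1578 \right)}}{137220} + \frac{595069}{-1235657}\right) = -4322211 + \left(\frac{\frac{1}{2} \frac{1}{-1578}}{137220} + \frac{595069}{-1235657}\right) = -4322211 + \left(\frac{1}{2} \left(- \frac{1}{1578}\right) \frac{1}{137220} + 595069 \left(- \frac{1}{1235657}\right)\right) = -4322211 - \frac{257704343211737}{535121429772240} = - \frac{2312907987801646434377}{535121429772240}$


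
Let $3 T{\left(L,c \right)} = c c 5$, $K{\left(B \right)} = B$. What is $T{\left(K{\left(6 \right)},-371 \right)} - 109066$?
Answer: $\frac{361007}{3} \approx 1.2034 \cdot 10^{5}$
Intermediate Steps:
$T{\left(L,c \right)} = \frac{5 c^{2}}{3}$ ($T{\left(L,c \right)} = \frac{c c 5}{3} = \frac{c^{2} \cdot 5}{3} = \frac{5 c^{2}}{3}$)
$T{\left(K{\left(6 \right)},-371 \right)} - 109066 = \frac{5 \left(-371\right)^{2}}{3} - 109066 = \frac{5}{3} \cdot 137641 - 109066 = \frac{688205}{3} - 109066 = \frac{361007}{3}$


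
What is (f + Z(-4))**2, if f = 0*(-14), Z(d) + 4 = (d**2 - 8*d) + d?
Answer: 1600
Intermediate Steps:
Z(d) = -4 + d**2 - 7*d (Z(d) = -4 + ((d**2 - 8*d) + d) = -4 + (d**2 - 7*d) = -4 + d**2 - 7*d)
f = 0
(f + Z(-4))**2 = (0 + (-4 + (-4)**2 - 7*(-4)))**2 = (0 + (-4 + 16 + 28))**2 = (0 + 40)**2 = 40**2 = 1600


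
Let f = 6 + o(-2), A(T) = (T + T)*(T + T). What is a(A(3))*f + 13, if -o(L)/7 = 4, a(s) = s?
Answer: -779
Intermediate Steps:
A(T) = 4*T**2 (A(T) = (2*T)*(2*T) = 4*T**2)
o(L) = -28 (o(L) = -7*4 = -28)
f = -22 (f = 6 - 28 = -22)
a(A(3))*f + 13 = (4*3**2)*(-22) + 13 = (4*9)*(-22) + 13 = 36*(-22) + 13 = -792 + 13 = -779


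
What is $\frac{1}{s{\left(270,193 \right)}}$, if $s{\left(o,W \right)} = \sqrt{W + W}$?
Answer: $\frac{\sqrt{386}}{386} \approx 0.050899$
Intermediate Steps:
$s{\left(o,W \right)} = \sqrt{2} \sqrt{W}$ ($s{\left(o,W \right)} = \sqrt{2 W} = \sqrt{2} \sqrt{W}$)
$\frac{1}{s{\left(270,193 \right)}} = \frac{1}{\sqrt{2} \sqrt{193}} = \frac{1}{\sqrt{386}} = \frac{\sqrt{386}}{386}$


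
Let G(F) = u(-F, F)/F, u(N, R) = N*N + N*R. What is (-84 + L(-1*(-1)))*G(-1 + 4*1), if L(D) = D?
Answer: 0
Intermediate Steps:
u(N, R) = N² + N*R
G(F) = 0 (G(F) = ((-F)*(-F + F))/F = (-F*0)/F = 0/F = 0)
(-84 + L(-1*(-1)))*G(-1 + 4*1) = (-84 - 1*(-1))*0 = (-84 + 1)*0 = -83*0 = 0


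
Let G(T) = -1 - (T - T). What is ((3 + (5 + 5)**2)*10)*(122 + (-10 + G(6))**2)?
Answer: 250290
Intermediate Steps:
G(T) = -1 (G(T) = -1 - 1*0 = -1 + 0 = -1)
((3 + (5 + 5)**2)*10)*(122 + (-10 + G(6))**2) = ((3 + (5 + 5)**2)*10)*(122 + (-10 - 1)**2) = ((3 + 10**2)*10)*(122 + (-11)**2) = ((3 + 100)*10)*(122 + 121) = (103*10)*243 = 1030*243 = 250290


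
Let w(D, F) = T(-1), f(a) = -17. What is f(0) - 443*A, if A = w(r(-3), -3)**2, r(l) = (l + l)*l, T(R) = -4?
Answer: -7105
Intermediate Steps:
r(l) = 2*l**2 (r(l) = (2*l)*l = 2*l**2)
w(D, F) = -4
A = 16 (A = (-4)**2 = 16)
f(0) - 443*A = -17 - 443*16 = -17 - 7088 = -7105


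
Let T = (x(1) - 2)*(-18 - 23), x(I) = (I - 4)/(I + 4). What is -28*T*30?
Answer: -89544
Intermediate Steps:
x(I) = (-4 + I)/(4 + I)
T = 533/5 (T = ((-4 + 1)/(4 + 1) - 2)*(-18 - 23) = (-3/5 - 2)*(-41) = ((⅕)*(-3) - 2)*(-41) = (-⅗ - 2)*(-41) = -13/5*(-41) = 533/5 ≈ 106.60)
-28*T*30 = -28*533/5*30 = -14924/5*30 = -89544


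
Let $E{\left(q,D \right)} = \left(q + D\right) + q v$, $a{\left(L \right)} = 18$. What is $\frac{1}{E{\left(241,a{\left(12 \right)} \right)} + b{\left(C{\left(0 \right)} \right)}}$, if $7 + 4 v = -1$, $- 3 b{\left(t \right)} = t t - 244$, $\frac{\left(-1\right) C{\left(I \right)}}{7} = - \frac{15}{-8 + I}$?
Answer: $- \frac{192}{38225} \approx -0.0050229$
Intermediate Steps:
$C{\left(I \right)} = \frac{105}{-8 + I}$ ($C{\left(I \right)} = - 7 \left(- \frac{15}{-8 + I}\right) = \frac{105}{-8 + I}$)
$b{\left(t \right)} = \frac{244}{3} - \frac{t^{2}}{3}$ ($b{\left(t \right)} = - \frac{t t - 244}{3} = - \frac{t^{2} - 244}{3} = - \frac{-244 + t^{2}}{3} = \frac{244}{3} - \frac{t^{2}}{3}$)
$v = -2$ ($v = - \frac{7}{4} + \frac{1}{4} \left(-1\right) = - \frac{7}{4} - \frac{1}{4} = -2$)
$E{\left(q,D \right)} = D - q$ ($E{\left(q,D \right)} = \left(q + D\right) + q \left(-2\right) = \left(D + q\right) - 2 q = D - q$)
$\frac{1}{E{\left(241,a{\left(12 \right)} \right)} + b{\left(C{\left(0 \right)} \right)}} = \frac{1}{\left(18 - 241\right) + \left(\frac{244}{3} - \frac{\left(\frac{105}{-8 + 0}\right)^{2}}{3}\right)} = \frac{1}{\left(18 - 241\right) + \left(\frac{244}{3} - \frac{\left(\frac{105}{-8}\right)^{2}}{3}\right)} = \frac{1}{-223 + \left(\frac{244}{3} - \frac{\left(105 \left(- \frac{1}{8}\right)\right)^{2}}{3}\right)} = \frac{1}{-223 + \left(\frac{244}{3} - \frac{\left(- \frac{105}{8}\right)^{2}}{3}\right)} = \frac{1}{-223 + \left(\frac{244}{3} - \frac{3675}{64}\right)} = \frac{1}{-223 + \frac{4591}{192}} = \frac{1}{- \frac{38225}{192}} = - \frac{192}{38225}$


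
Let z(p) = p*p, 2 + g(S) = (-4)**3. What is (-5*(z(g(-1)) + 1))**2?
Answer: 474586225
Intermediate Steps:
g(S) = -66 (g(S) = -2 + (-4)**3 = -2 - 64 = -66)
z(p) = p**2
(-5*(z(g(-1)) + 1))**2 = (-5*((-66)**2 + 1))**2 = (-5*(4356 + 1))**2 = (-5*4357)**2 = (-21785)**2 = 474586225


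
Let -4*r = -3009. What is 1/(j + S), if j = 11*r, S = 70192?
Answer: 4/313867 ≈ 1.2744e-5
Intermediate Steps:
r = 3009/4 (r = -1/4*(-3009) = 3009/4 ≈ 752.25)
j = 33099/4 (j = 11*(3009/4) = 33099/4 ≈ 8274.8)
1/(j + S) = 1/(33099/4 + 70192) = 1/(313867/4) = 4/313867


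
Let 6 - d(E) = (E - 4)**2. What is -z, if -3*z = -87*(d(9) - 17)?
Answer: 1044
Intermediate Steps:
d(E) = 6 - (-4 + E)**2 (d(E) = 6 - (E - 4)**2 = 6 - (-4 + E)**2)
z = -1044 (z = -(-29)*((6 - (-4 + 9)**2) - 17) = -(-29)*((6 - 1*5**2) - 17) = -(-29)*((6 - 1*25) - 17) = -(-29)*((6 - 25) - 17) = -(-29)*(-19 - 17) = -(-29)*(-36) = -1/3*3132 = -1044)
-z = -1*(-1044) = 1044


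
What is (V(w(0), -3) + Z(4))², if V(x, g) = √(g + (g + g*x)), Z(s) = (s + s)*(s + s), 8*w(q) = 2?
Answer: 16357/4 + 192*I*√3 ≈ 4089.3 + 332.55*I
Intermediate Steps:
w(q) = ¼ (w(q) = (⅛)*2 = ¼)
Z(s) = 4*s² (Z(s) = (2*s)*(2*s) = 4*s²)
V(x, g) = √(2*g + g*x)
(V(w(0), -3) + Z(4))² = (√(-3*(2 + ¼)) + 4*4²)² = (√(-3*9/4) + 4*16)² = (√(-27/4) + 64)² = (3*I*√3/2 + 64)² = (64 + 3*I*√3/2)²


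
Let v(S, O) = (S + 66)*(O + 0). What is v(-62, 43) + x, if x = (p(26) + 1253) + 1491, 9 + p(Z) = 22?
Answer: 2929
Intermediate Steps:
p(Z) = 13 (p(Z) = -9 + 22 = 13)
v(S, O) = O*(66 + S) (v(S, O) = (66 + S)*O = O*(66 + S))
x = 2757 (x = (13 + 1253) + 1491 = 1266 + 1491 = 2757)
v(-62, 43) + x = 43*(66 - 62) + 2757 = 43*4 + 2757 = 172 + 2757 = 2929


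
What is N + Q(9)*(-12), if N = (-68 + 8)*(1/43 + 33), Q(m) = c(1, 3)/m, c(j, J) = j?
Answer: -255772/129 ≈ -1982.7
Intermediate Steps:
Q(m) = 1/m
N = -85200/43 (N = -60*(1/43 + 33) = -60*1420/43 = -85200/43 ≈ -1981.4)
N + Q(9)*(-12) = -85200/43 - 12/9 = -85200/43 + (1/9)*(-12) = -85200/43 - 4/3 = -255772/129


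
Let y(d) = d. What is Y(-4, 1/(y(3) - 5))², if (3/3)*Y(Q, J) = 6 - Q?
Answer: 100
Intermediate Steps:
Y(Q, J) = 6 - Q
Y(-4, 1/(y(3) - 5))² = (6 - 1*(-4))² = (6 + 4)² = 10² = 100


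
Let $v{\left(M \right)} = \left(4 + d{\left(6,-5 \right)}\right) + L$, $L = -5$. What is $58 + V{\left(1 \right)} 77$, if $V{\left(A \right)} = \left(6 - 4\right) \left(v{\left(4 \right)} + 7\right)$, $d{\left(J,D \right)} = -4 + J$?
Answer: $1290$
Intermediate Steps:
$v{\left(M \right)} = 1$ ($v{\left(M \right)} = \left(4 + \left(-4 + 6\right)\right) - 5 = \left(4 + 2\right) - 5 = 6 - 5 = 1$)
$V{\left(A \right)} = 16$ ($V{\left(A \right)} = \left(6 - 4\right) \left(1 + 7\right) = 2 \cdot 8 = 16$)
$58 + V{\left(1 \right)} 77 = 58 + 16 \cdot 77 = 58 + 1232 = 1290$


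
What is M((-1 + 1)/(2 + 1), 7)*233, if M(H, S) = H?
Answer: 0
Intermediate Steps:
M((-1 + 1)/(2 + 1), 7)*233 = ((-1 + 1)/(2 + 1))*233 = (0/3)*233 = (0*(⅓))*233 = 0*233 = 0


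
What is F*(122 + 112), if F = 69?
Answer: 16146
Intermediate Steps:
F*(122 + 112) = 69*(122 + 112) = 69*234 = 16146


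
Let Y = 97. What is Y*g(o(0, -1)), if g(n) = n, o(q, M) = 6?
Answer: 582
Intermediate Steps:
Y*g(o(0, -1)) = 97*6 = 582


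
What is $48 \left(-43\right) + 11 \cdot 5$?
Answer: $-2009$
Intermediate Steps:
$48 \left(-43\right) + 11 \cdot 5 = -2064 + 55 = -2009$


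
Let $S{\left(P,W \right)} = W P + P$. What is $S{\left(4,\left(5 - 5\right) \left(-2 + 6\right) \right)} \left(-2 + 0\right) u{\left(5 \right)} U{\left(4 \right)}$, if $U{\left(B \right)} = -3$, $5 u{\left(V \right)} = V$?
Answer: $24$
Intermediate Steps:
$u{\left(V \right)} = \frac{V}{5}$
$S{\left(P,W \right)} = P + P W$ ($S{\left(P,W \right)} = P W + P = P + P W$)
$S{\left(4,\left(5 - 5\right) \left(-2 + 6\right) \right)} \left(-2 + 0\right) u{\left(5 \right)} U{\left(4 \right)} = 4 \left(1 + \left(5 - 5\right) \left(-2 + 6\right)\right) \left(-2 + 0\right) \frac{1}{5} \cdot 5 \left(-3\right) = 4 \left(1 + 0 \cdot 4\right) \left(\left(-2\right) 1\right) \left(-3\right) = 4 \left(1 + 0\right) \left(-2\right) \left(-3\right) = 4 \cdot 1 \left(-2\right) \left(-3\right) = 4 \left(-2\right) \left(-3\right) = \left(-8\right) \left(-3\right) = 24$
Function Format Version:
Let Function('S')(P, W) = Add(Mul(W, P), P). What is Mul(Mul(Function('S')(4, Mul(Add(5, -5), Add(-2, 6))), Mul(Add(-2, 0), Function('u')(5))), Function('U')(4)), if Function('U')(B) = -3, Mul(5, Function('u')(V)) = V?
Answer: 24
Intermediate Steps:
Function('u')(V) = Mul(Rational(1, 5), V)
Function('S')(P, W) = Add(P, Mul(P, W)) (Function('S')(P, W) = Add(Mul(P, W), P) = Add(P, Mul(P, W)))
Mul(Mul(Function('S')(4, Mul(Add(5, -5), Add(-2, 6))), Mul(Add(-2, 0), Function('u')(5))), Function('U')(4)) = Mul(Mul(Mul(4, Add(1, Mul(Add(5, -5), Add(-2, 6)))), Mul(Add(-2, 0), Mul(Rational(1, 5), 5))), -3) = Mul(Mul(Mul(4, Add(1, Mul(0, 4))), Mul(-2, 1)), -3) = Mul(Mul(Mul(4, Add(1, 0)), -2), -3) = Mul(Mul(Mul(4, 1), -2), -3) = Mul(Mul(4, -2), -3) = Mul(-8, -3) = 24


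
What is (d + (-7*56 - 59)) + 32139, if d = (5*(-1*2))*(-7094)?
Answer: 102628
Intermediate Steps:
d = 70940 (d = (5*(-2))*(-7094) = -10*(-7094) = 70940)
(d + (-7*56 - 59)) + 32139 = (70940 + (-7*56 - 59)) + 32139 = (70940 + (-392 - 59)) + 32139 = (70940 - 451) + 32139 = 70489 + 32139 = 102628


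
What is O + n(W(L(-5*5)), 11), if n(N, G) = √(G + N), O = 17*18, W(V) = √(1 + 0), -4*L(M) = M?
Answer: 306 + 2*√3 ≈ 309.46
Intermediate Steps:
L(M) = -M/4
W(V) = 1 (W(V) = √1 = 1)
O = 306
O + n(W(L(-5*5)), 11) = 306 + √(11 + 1) = 306 + √12 = 306 + 2*√3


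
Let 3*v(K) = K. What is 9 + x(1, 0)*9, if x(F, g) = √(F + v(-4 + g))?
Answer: 9 + 3*I*√3 ≈ 9.0 + 5.1962*I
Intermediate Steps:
v(K) = K/3
x(F, g) = √(-4/3 + F + g/3) (x(F, g) = √(F + (-4 + g)/3) = √(F + (-4/3 + g/3)) = √(-4/3 + F + g/3))
9 + x(1, 0)*9 = 9 + (√(-12 + 3*0 + 9*1)/3)*9 = 9 + (√(-12 + 0 + 9)/3)*9 = 9 + (√(-3)/3)*9 = 9 + ((I*√3)/3)*9 = 9 + (I*√3/3)*9 = 9 + 3*I*√3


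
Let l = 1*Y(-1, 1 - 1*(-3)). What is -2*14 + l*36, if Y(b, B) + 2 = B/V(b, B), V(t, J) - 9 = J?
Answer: -1156/13 ≈ -88.923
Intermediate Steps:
V(t, J) = 9 + J
Y(b, B) = -2 + B/(9 + B)
l = -22/13 (l = 1*((-18 - (1 - 1*(-3)))/(9 + (1 - 1*(-3)))) = 1*((-18 - (1 + 3))/(9 + (1 + 3))) = 1*((-18 - 1*4)/(9 + 4)) = 1*((-18 - 4)/13) = 1*((1/13)*(-22)) = 1*(-22/13) = -22/13 ≈ -1.6923)
-2*14 + l*36 = -2*14 - 22/13*36 = -28 - 792/13 = -1156/13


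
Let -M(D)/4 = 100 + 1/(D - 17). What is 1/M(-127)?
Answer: -36/14399 ≈ -0.0025002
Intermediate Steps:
M(D) = -400 - 4/(-17 + D) (M(D) = -4*(100 + 1/(D - 17)) = -4*(100 + 1/(-17 + D)) = -400 - 4/(-17 + D))
1/M(-127) = 1/(4*(1699 - 100*(-127))/(-17 - 127)) = 1/(4*(1699 + 12700)/(-144)) = 1/(4*(-1/144)*14399) = 1/(-14399/36) = -36/14399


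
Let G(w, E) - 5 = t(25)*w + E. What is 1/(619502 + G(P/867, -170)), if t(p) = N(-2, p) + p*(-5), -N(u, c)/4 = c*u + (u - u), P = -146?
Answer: 289/178984743 ≈ 1.6147e-6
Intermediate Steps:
N(u, c) = -4*c*u (N(u, c) = -4*(c*u + (u - u)) = -4*(c*u + 0) = -4*c*u)
t(p) = 3*p (t(p) = -4*p*(-2) + p*(-5) = 8*p - 5*p = 3*p)
G(w, E) = 5 + E + 75*w (G(w, E) = 5 + ((3*25)*w + E) = 5 + (75*w + E) = 5 + (E + 75*w) = 5 + E + 75*w)
1/(619502 + G(P/867, -170)) = 1/(619502 + (5 - 170 + 75*(-146/867))) = 1/(619502 + (5 - 170 - 3650/289)) = 1/(619502 - 51335/289) = 1/(178984743/289) = 289/178984743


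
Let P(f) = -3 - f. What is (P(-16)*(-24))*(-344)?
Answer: 107328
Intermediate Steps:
(P(-16)*(-24))*(-344) = ((-3 - 1*(-16))*(-24))*(-344) = ((-3 + 16)*(-24))*(-344) = (13*(-24))*(-344) = -312*(-344) = 107328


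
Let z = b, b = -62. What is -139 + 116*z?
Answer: -7331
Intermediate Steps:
z = -62
-139 + 116*z = -139 + 116*(-62) = -139 - 7192 = -7331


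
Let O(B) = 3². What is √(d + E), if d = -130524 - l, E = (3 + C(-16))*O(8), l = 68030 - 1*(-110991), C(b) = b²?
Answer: I*√307214 ≈ 554.27*I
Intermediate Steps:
O(B) = 9
l = 179021 (l = 68030 + 110991 = 179021)
E = 2331 (E = (3 + (-16)²)*9 = (3 + 256)*9 = 259*9 = 2331)
d = -309545 (d = -130524 - 1*179021 = -130524 - 179021 = -309545)
√(d + E) = √(-309545 + 2331) = √(-307214) = I*√307214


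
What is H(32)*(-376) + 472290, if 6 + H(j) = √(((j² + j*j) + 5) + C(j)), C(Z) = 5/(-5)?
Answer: 474546 - 2256*√57 ≈ 4.5751e+5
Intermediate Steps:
C(Z) = -1 (C(Z) = 5*(-⅕) = -1)
H(j) = -6 + √(4 + 2*j²) (H(j) = -6 + √(((j² + j*j) + 5) - 1) = -6 + √(((j² + j²) + 5) - 1) = -6 + √((2*j² + 5) - 1) = -6 + √((5 + 2*j²) - 1) = -6 + √(4 + 2*j²))
H(32)*(-376) + 472290 = (-6 + √(4 + 2*32²))*(-376) + 472290 = (-6 + √(4 + 2*1024))*(-376) + 472290 = (-6 + √(4 + 2048))*(-376) + 472290 = (-6 + √2052)*(-376) + 472290 = (-6 + 6*√57)*(-376) + 472290 = (2256 - 2256*√57) + 472290 = 474546 - 2256*√57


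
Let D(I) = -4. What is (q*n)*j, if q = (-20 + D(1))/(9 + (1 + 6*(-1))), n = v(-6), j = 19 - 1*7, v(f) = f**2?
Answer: -2592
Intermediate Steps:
j = 12 (j = 19 - 7 = 12)
n = 36 (n = (-6)**2 = 36)
q = -6 (q = (-20 - 4)/(9 + (1 + 6*(-1))) = -24/(9 + (1 - 6)) = -24/(9 - 5) = -24/4 = -24*1/4 = -6)
(q*n)*j = -6*36*12 = -216*12 = -2592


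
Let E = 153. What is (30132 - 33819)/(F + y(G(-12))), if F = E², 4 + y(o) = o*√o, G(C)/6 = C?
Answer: -86294235/548167273 - 1592784*I*√2/548167273 ≈ -0.15742 - 0.0041092*I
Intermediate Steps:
G(C) = 6*C
y(o) = -4 + o^(3/2) (y(o) = -4 + o*√o = -4 + o^(3/2))
F = 23409 (F = 153² = 23409)
(30132 - 33819)/(F + y(G(-12))) = (30132 - 33819)/(23409 + (-4 + (6*(-12))^(3/2))) = -3687/(23409 + (-4 + (-72)^(3/2))) = -3687/(23409 + (-4 - 432*I*√2)) = -3687/(23405 - 432*I*√2)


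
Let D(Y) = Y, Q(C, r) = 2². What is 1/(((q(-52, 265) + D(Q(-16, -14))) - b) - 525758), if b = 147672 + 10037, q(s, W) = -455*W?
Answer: -1/804038 ≈ -1.2437e-6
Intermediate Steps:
Q(C, r) = 4
b = 157709
1/(((q(-52, 265) + D(Q(-16, -14))) - b) - 525758) = 1/(((-455*265 + 4) - 1*157709) - 525758) = 1/(((-120575 + 4) - 157709) - 525758) = 1/((-120571 - 157709) - 525758) = 1/(-278280 - 525758) = 1/(-804038) = -1/804038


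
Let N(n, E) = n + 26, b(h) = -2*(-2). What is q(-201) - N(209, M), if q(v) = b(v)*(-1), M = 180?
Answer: -239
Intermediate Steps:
b(h) = 4
q(v) = -4 (q(v) = 4*(-1) = -4)
N(n, E) = 26 + n
q(-201) - N(209, M) = -4 - (26 + 209) = -4 - 1*235 = -4 - 235 = -239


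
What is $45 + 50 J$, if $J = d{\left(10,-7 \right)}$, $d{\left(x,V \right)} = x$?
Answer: $545$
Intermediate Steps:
$J = 10$
$45 + 50 J = 45 + 50 \cdot 10 = 45 + 500 = 545$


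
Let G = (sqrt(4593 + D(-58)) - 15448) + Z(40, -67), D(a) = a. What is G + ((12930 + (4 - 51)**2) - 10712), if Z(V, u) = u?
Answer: -11088 + sqrt(4535) ≈ -11021.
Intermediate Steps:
G = -15515 + sqrt(4535) (G = (sqrt(4593 - 58) - 15448) - 67 = (sqrt(4535) - 15448) - 67 = (-15448 + sqrt(4535)) - 67 = -15515 + sqrt(4535) ≈ -15448.)
G + ((12930 + (4 - 51)**2) - 10712) = (-15515 + sqrt(4535)) + ((12930 + (4 - 51)**2) - 10712) = (-15515 + sqrt(4535)) + ((12930 + (-47)**2) - 10712) = (-15515 + sqrt(4535)) + ((12930 + 2209) - 10712) = (-15515 + sqrt(4535)) + (15139 - 10712) = (-15515 + sqrt(4535)) + 4427 = -11088 + sqrt(4535)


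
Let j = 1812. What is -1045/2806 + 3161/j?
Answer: 3488113/2542236 ≈ 1.3721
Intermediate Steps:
-1045/2806 + 3161/j = -1045/2806 + 3161/1812 = 3488113/2542236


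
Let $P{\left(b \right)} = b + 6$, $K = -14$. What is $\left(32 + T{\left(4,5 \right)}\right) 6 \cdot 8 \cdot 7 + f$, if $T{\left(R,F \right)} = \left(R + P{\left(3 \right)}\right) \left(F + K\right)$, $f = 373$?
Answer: $-28187$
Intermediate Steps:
$P{\left(b \right)} = 6 + b$
$T{\left(R,F \right)} = \left(-14 + F\right) \left(9 + R\right)$ ($T{\left(R,F \right)} = \left(R + \left(6 + 3\right)\right) \left(F - 14\right) = \left(R + 9\right) \left(-14 + F\right) = \left(9 + R\right) \left(-14 + F\right) = \left(-14 + F\right) \left(9 + R\right)$)
$\left(32 + T{\left(4,5 \right)}\right) 6 \cdot 8 \cdot 7 + f = \left(32 + \left(-126 - 56 + 9 \cdot 5 + 5 \cdot 4\right)\right) 6 \cdot 8 \cdot 7 + 373 = \left(32 + \left(-126 - 56 + 45 + 20\right)\right) 48 \cdot 7 + 373 = \left(32 - 117\right) 336 + 373 = \left(-85\right) 336 + 373 = -28560 + 373 = -28187$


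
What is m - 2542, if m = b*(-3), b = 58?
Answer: -2716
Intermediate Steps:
m = -174 (m = 58*(-3) = -174)
m - 2542 = -174 - 2542 = -2716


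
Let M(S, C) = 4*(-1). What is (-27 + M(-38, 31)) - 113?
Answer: -144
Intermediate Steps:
M(S, C) = -4
(-27 + M(-38, 31)) - 113 = (-27 - 4) - 113 = -31 - 113 = -144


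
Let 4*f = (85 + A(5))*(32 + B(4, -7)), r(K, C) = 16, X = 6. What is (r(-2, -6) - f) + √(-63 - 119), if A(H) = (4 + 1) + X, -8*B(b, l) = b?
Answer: -740 + I*√182 ≈ -740.0 + 13.491*I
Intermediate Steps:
B(b, l) = -b/8
A(H) = 11 (A(H) = (4 + 1) + 6 = 5 + 6 = 11)
f = 756 (f = ((85 + 11)*(32 - ⅛*4))/4 = (96*(32 - ½))/4 = (96*(63/2))/4 = (¼)*3024 = 756)
(r(-2, -6) - f) + √(-63 - 119) = (16 - 1*756) + √(-63 - 119) = (16 - 756) + √(-182) = -740 + I*√182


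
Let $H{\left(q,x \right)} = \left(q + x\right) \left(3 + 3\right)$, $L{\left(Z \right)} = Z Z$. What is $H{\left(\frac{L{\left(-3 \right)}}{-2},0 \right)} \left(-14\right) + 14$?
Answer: $392$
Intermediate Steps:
$L{\left(Z \right)} = Z^{2}$
$H{\left(q,x \right)} = 6 q + 6 x$ ($H{\left(q,x \right)} = \left(q + x\right) 6 = 6 q + 6 x$)
$H{\left(\frac{L{\left(-3 \right)}}{-2},0 \right)} \left(-14\right) + 14 = \left(6 \frac{\left(-3\right)^{2}}{-2} + 6 \cdot 0\right) \left(-14\right) + 14 = \left(6 \cdot 9 \left(- \frac{1}{2}\right) + 0\right) \left(-14\right) + 14 = \left(6 \left(- \frac{9}{2}\right) + 0\right) \left(-14\right) + 14 = \left(-27 + 0\right) \left(-14\right) + 14 = \left(-27\right) \left(-14\right) + 14 = 378 + 14 = 392$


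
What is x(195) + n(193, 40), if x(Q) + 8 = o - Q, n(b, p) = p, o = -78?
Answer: -241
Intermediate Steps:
x(Q) = -86 - Q (x(Q) = -8 + (-78 - Q) = -86 - Q)
x(195) + n(193, 40) = (-86 - 1*195) + 40 = (-86 - 195) + 40 = -281 + 40 = -241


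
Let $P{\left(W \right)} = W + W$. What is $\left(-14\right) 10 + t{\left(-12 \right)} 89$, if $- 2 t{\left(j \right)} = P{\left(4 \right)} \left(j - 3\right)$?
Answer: $5200$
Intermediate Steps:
$P{\left(W \right)} = 2 W$
$t{\left(j \right)} = 12 - 4 j$ ($t{\left(j \right)} = - \frac{2 \cdot 4 \left(j - 3\right)}{2} = - \frac{8 \left(-3 + j\right)}{2} = - \frac{-24 + 8 j}{2} = 12 - 4 j$)
$\left(-14\right) 10 + t{\left(-12 \right)} 89 = \left(-14\right) 10 + \left(12 - -48\right) 89 = -140 + \left(12 + 48\right) 89 = -140 + 60 \cdot 89 = -140 + 5340 = 5200$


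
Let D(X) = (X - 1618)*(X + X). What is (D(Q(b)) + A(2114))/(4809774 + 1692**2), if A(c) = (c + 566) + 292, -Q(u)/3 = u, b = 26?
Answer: 133774/3836319 ≈ 0.034870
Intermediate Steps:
Q(u) = -3*u
D(X) = 2*X*(-1618 + X) (D(X) = (-1618 + X)*(2*X) = 2*X*(-1618 + X))
A(c) = 858 + c (A(c) = (566 + c) + 292 = 858 + c)
(D(Q(b)) + A(2114))/(4809774 + 1692**2) = (2*(-3*26)*(-1618 - 3*26) + (858 + 2114))/(4809774 + 1692**2) = (2*(-78)*(-1618 - 78) + 2972)/(4809774 + 2862864) = (2*(-78)*(-1696) + 2972)/7672638 = (264576 + 2972)*(1/7672638) = 267548*(1/7672638) = 133774/3836319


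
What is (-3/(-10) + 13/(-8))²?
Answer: 2809/1600 ≈ 1.7556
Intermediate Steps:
(-3/(-10) + 13/(-8))² = (-3*(-⅒) + 13*(-⅛))² = (3/10 - 13/8)² = (-53/40)² = 2809/1600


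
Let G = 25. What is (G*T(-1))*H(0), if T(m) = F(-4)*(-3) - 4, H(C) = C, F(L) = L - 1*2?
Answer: 0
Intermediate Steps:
F(L) = -2 + L (F(L) = L - 2 = -2 + L)
T(m) = 14 (T(m) = (-2 - 4)*(-3) - 4 = -6*(-3) - 4 = 18 - 4 = 14)
(G*T(-1))*H(0) = (25*14)*0 = 350*0 = 0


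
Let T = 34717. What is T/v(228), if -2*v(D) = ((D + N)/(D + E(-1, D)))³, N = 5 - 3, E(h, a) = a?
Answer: -822956208768/1520875 ≈ -5.4111e+5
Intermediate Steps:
N = 2
v(D) = -(2 + D)³/(16*D³) (v(D) = -(D + 2)³/(D + D)³/2 = -(2 + D)³/(8*D³)/2 = -(2 + D)³/(16*D³))
T/v(228) = 34717/((-1/16*(2 + 228)³/228³)) = 34717/((-1/16*1/11852352*230³)) = 34717/((-1/16*1/11852352*12167000)) = 34717/(-1520875/23704704) = 34717*(-23704704/1520875) = -822956208768/1520875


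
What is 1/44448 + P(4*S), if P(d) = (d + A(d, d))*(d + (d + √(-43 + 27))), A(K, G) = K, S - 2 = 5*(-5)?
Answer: 1504831489/44448 - 736*I ≈ 33856.0 - 736.0*I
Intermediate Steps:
S = -23 (S = 2 + 5*(-5) = 2 - 25 = -23)
P(d) = 2*d*(2*d + 4*I) (P(d) = (d + d)*(d + (d + √(-43 + 27))) = (2*d)*(d + (d + √(-16))) = (2*d)*(d + (d + 4*I)) = (2*d)*(2*d + 4*I) = 2*d*(2*d + 4*I))
1/44448 + P(4*S) = 1/44448 + 4*(4*(-23))*(4*(-23) + 2*I) = 1/44448 + 4*(-92)*(-92 + 2*I) = 1/44448 + (33856 - 736*I) = 1504831489/44448 - 736*I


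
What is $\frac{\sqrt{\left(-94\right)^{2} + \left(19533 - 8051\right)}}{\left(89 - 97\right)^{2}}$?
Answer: $\frac{\sqrt{20318}}{64} \approx 2.2272$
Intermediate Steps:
$\frac{\sqrt{\left(-94\right)^{2} + \left(19533 - 8051\right)}}{\left(89 - 97\right)^{2}} = \frac{\sqrt{8836 + \left(19533 - 8051\right)}}{\left(-8\right)^{2}} = \frac{\sqrt{8836 + 11482}}{64} = \sqrt{20318} \cdot \frac{1}{64} = \frac{\sqrt{20318}}{64}$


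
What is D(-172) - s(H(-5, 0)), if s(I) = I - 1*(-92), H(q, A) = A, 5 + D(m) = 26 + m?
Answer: -243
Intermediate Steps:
D(m) = 21 + m (D(m) = -5 + (26 + m) = 21 + m)
s(I) = 92 + I (s(I) = I + 92 = 92 + I)
D(-172) - s(H(-5, 0)) = (21 - 172) - (92 + 0) = -151 - 1*92 = -151 - 92 = -243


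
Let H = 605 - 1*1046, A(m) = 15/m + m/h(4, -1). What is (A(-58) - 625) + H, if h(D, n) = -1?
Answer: -58479/58 ≈ -1008.3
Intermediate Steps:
A(m) = -m + 15/m (A(m) = 15/m + m/(-1) = 15/m + m*(-1) = 15/m - m = -m + 15/m)
H = -441 (H = 605 - 1046 = -441)
(A(-58) - 625) + H = ((-1*(-58) + 15/(-58)) - 625) - 441 = ((58 + 15*(-1/58)) - 625) - 441 = ((58 - 15/58) - 625) - 441 = (3349/58 - 625) - 441 = -32901/58 - 441 = -58479/58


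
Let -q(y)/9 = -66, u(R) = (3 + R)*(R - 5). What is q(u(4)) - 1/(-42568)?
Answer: 25285393/42568 ≈ 594.00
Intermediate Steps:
u(R) = (-5 + R)*(3 + R) (u(R) = (3 + R)*(-5 + R) = (-5 + R)*(3 + R))
q(y) = 594 (q(y) = -9*(-66) = 594)
q(u(4)) - 1/(-42568) = 594 - 1/(-42568) = 594 - 1*(-1/42568) = 594 + 1/42568 = 25285393/42568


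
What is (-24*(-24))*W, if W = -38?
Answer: -21888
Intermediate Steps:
(-24*(-24))*W = -24*(-24)*(-38) = 576*(-38) = -21888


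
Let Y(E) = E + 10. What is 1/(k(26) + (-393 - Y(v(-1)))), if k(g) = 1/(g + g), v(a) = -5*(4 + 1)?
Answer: -52/19655 ≈ -0.0026456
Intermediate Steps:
v(a) = -25 (v(a) = -5*5 = -25)
Y(E) = 10 + E
k(g) = 1/(2*g)
1/(k(26) + (-393 - Y(v(-1)))) = 1/((½)/26 + (-393 - (10 - 25))) = 1/((½)*(1/26) + (-393 - 1*(-15))) = 1/(1/52 + (-393 + 15)) = 1/(1/52 - 378) = 1/(-19655/52) = -52/19655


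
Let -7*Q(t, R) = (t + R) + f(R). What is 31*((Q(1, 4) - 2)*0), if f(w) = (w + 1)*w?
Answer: 0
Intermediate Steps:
f(w) = w*(1 + w) (f(w) = (1 + w)*w = w*(1 + w))
Q(t, R) = -R/7 - t/7 - R*(1 + R)/7 (Q(t, R) = -((t + R) + R*(1 + R))/7 = -((R + t) + R*(1 + R))/7 = -(R + t + R*(1 + R))/7 = -R/7 - t/7 - R*(1 + R)/7)
31*((Q(1, 4) - 2)*0) = 31*(((-⅐*4 - ⅐*1 - ⅐*4*(1 + 4)) - 2)*0) = 31*(((-4/7 - ⅐ - ⅐*4*5) - 2)*0) = 31*(((-4/7 - ⅐ - 20/7) - 2)*0) = 31*((-25/7 - 2)*0) = 31*(-39/7*0) = 31*0 = 0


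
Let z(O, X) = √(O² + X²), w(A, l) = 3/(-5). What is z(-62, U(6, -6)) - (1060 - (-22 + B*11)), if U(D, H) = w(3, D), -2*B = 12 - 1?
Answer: -2285/2 + √96109/5 ≈ -1080.5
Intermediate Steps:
B = -11/2 (B = -(12 - 1)/2 = -½*11 = -11/2 ≈ -5.5000)
w(A, l) = -⅗ (w(A, l) = 3*(-⅕) = -⅗)
U(D, H) = -⅗
z(-62, U(6, -6)) - (1060 - (-22 + B*11)) = √((-62)² + (-⅗)²) - (1060 - (-22 - 11/2*11)) = √(3844 + 9/25) - (1060 - (-22 - 121/2)) = √(96109/25) - (1060 - 1*(-165/2)) = √96109/5 - (1060 + 165/2) = √96109/5 - 1*2285/2 = √96109/5 - 2285/2 = -2285/2 + √96109/5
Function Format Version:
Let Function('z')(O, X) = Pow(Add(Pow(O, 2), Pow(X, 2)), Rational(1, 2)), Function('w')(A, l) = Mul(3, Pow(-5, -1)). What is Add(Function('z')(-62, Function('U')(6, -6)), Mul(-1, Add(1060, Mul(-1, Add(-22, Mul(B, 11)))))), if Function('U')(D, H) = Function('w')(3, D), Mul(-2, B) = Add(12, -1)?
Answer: Add(Rational(-2285, 2), Mul(Rational(1, 5), Pow(96109, Rational(1, 2)))) ≈ -1080.5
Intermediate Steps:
B = Rational(-11, 2) (B = Mul(Rational(-1, 2), Add(12, -1)) = Mul(Rational(-1, 2), 11) = Rational(-11, 2) ≈ -5.5000)
Function('w')(A, l) = Rational(-3, 5) (Function('w')(A, l) = Mul(3, Rational(-1, 5)) = Rational(-3, 5))
Function('U')(D, H) = Rational(-3, 5)
Add(Function('z')(-62, Function('U')(6, -6)), Mul(-1, Add(1060, Mul(-1, Add(-22, Mul(B, 11)))))) = Add(Pow(Add(Pow(-62, 2), Pow(Rational(-3, 5), 2)), Rational(1, 2)), Mul(-1, Add(1060, Mul(-1, Add(-22, Mul(Rational(-11, 2), 11)))))) = Add(Pow(Add(3844, Rational(9, 25)), Rational(1, 2)), Mul(-1, Add(1060, Mul(-1, Add(-22, Rational(-121, 2)))))) = Add(Pow(Rational(96109, 25), Rational(1, 2)), Mul(-1, Add(1060, Mul(-1, Rational(-165, 2))))) = Add(Mul(Rational(1, 5), Pow(96109, Rational(1, 2))), Mul(-1, Add(1060, Rational(165, 2)))) = Add(Mul(Rational(1, 5), Pow(96109, Rational(1, 2))), Mul(-1, Rational(2285, 2))) = Add(Mul(Rational(1, 5), Pow(96109, Rational(1, 2))), Rational(-2285, 2)) = Add(Rational(-2285, 2), Mul(Rational(1, 5), Pow(96109, Rational(1, 2))))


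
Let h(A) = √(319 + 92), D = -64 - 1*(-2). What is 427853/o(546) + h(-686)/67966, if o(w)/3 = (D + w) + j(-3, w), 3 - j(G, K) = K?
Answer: -427853/177 + √411/67966 ≈ -2417.3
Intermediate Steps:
j(G, K) = 3 - K
D = -62 (D = -64 + 2 = -62)
h(A) = √411
o(w) = -177 (o(w) = 3*((-62 + w) + (3 - w)) = 3*(-59) = -177)
427853/o(546) + h(-686)/67966 = 427853/(-177) + √411/67966 = 427853*(-1/177) + √411*(1/67966) = -427853/177 + √411/67966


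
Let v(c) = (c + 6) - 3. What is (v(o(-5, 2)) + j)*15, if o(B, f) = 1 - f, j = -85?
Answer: -1245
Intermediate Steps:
v(c) = 3 + c (v(c) = (6 + c) - 3 = 3 + c)
(v(o(-5, 2)) + j)*15 = ((3 + (1 - 1*2)) - 85)*15 = ((3 + (1 - 2)) - 85)*15 = ((3 - 1) - 85)*15 = (2 - 85)*15 = -83*15 = -1245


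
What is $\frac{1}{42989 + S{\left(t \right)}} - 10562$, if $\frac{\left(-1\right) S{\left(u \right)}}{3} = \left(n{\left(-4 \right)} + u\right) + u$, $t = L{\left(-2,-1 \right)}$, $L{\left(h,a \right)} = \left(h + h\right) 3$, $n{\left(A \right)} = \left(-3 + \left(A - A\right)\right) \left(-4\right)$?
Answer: $- \frac{454430049}{43025} \approx -10562.0$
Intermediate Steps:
$n{\left(A \right)} = 12$ ($n{\left(A \right)} = \left(-3 + 0\right) \left(-4\right) = \left(-3\right) \left(-4\right) = 12$)
$L{\left(h,a \right)} = 6 h$ ($L{\left(h,a \right)} = 2 h 3 = 6 h$)
$t = -12$ ($t = 6 \left(-2\right) = -12$)
$S{\left(u \right)} = -36 - 6 u$ ($S{\left(u \right)} = - 3 \left(\left(12 + u\right) + u\right) = - 3 \left(12 + 2 u\right) = -36 - 6 u$)
$\frac{1}{42989 + S{\left(t \right)}} - 10562 = \frac{1}{42989 - -36} - 10562 = \frac{1}{42989 + \left(-36 + 72\right)} - 10562 = \frac{1}{42989 + 36} - 10562 = \frac{1}{43025} - 10562 = - \frac{454430049}{43025}$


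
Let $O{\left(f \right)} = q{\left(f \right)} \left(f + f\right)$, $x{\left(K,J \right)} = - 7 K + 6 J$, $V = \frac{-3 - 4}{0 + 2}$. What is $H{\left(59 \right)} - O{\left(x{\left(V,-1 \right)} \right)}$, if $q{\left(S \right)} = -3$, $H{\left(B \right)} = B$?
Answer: $170$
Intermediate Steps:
$V = - \frac{7}{2} \approx -3.5$
$O{\left(f \right)} = - 6 f$ ($O{\left(f \right)} = - 3 \left(f + f\right) = - 3 \cdot 2 f = - 6 f$)
$H{\left(59 \right)} - O{\left(x{\left(V,-1 \right)} \right)} = 59 - - 6 \left(\left(-7\right) \left(- \frac{7}{2}\right) + 6 \left(-1\right)\right) = 59 - - 6 \left(\frac{49}{2} - 6\right) = 59 - \left(-6\right) \frac{37}{2} = 59 - -111 = 59 + 111 = 170$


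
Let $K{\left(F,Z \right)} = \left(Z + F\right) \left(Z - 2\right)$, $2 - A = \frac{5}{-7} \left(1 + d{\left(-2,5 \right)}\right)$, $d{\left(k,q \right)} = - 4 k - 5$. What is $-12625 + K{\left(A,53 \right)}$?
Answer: $- \frac{67720}{7} \approx -9674.3$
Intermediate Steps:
$d{\left(k,q \right)} = -5 - 4 k$
$A = \frac{34}{7}$ ($A = 2 - \frac{5}{-7} \left(1 - -3\right) = 2 - 5 \left(- \frac{1}{7}\right) \left(1 + \left(-5 + 8\right)\right) = 2 - - \frac{5 \left(1 + 3\right)}{7} = 2 - \left(- \frac{5}{7}\right) 4 = 2 - - \frac{20}{7} = 2 + \frac{20}{7} = \frac{34}{7} \approx 4.8571$)
$K{\left(F,Z \right)} = \left(-2 + Z\right) \left(F + Z\right)$ ($K{\left(F,Z \right)} = \left(F + Z\right) \left(-2 + Z\right) = \left(-2 + Z\right) \left(F + Z\right)$)
$-12625 + K{\left(A,53 \right)} = -12625 + \left(53^{2} - \frac{68}{7} - 106 + \frac{34}{7} \cdot 53\right) = -12625 + \left(2809 - \frac{68}{7} - 106 + \frac{1802}{7}\right) = -12625 + \frac{20655}{7} = - \frac{67720}{7}$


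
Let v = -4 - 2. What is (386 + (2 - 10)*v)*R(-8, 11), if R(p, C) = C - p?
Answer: 8246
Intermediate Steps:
v = -6
(386 + (2 - 10)*v)*R(-8, 11) = (386 + (2 - 10)*(-6))*(11 - 1*(-8)) = (386 - 8*(-6))*(11 + 8) = (386 + 48)*19 = 434*19 = 8246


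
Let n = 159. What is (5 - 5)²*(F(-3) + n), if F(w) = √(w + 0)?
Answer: 0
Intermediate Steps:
F(w) = √w
(5 - 5)²*(F(-3) + n) = (5 - 5)²*(√(-3) + 159) = 0²*(I*√3 + 159) = 0*(159 + I*√3) = 0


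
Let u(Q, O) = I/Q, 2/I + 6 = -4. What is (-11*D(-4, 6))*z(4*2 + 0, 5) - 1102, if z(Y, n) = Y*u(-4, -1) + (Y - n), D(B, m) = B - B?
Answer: -1102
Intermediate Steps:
I = -⅕ (I = 2/(-6 - 4) = 2/(-10) = 2*(-⅒) = -⅕ ≈ -0.20000)
u(Q, O) = -1/(5*Q)
D(B, m) = 0
z(Y, n) = -n + 21*Y/20 (z(Y, n) = Y*(-⅕/(-4)) + (Y - n) = Y*(-⅕*(-¼)) + (Y - n) = Y*(1/20) + (Y - n) = Y/20 + (Y - n) = -n + 21*Y/20)
(-11*D(-4, 6))*z(4*2 + 0, 5) - 1102 = (-11*0)*(-1*5 + 21*(4*2 + 0)/20) - 1102 = 0*(-5 + 21*(8 + 0)/20) - 1102 = 0*(-5 + (21/20)*8) - 1102 = 0*(-5 + 42/5) - 1102 = 0*(17/5) - 1102 = 0 - 1102 = -1102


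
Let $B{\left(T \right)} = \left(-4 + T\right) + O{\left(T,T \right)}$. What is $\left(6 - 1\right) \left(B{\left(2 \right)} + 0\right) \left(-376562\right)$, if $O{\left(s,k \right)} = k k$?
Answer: $-3765620$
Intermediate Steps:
$O{\left(s,k \right)} = k^{2}$
$B{\left(T \right)} = -4 + T + T^{2}$ ($B{\left(T \right)} = \left(-4 + T\right) + T^{2} = -4 + T + T^{2}$)
$\left(6 - 1\right) \left(B{\left(2 \right)} + 0\right) \left(-376562\right) = \left(6 - 1\right) \left(\left(-4 + 2 + 2^{2}\right) + 0\right) \left(-376562\right) = 5 \left(\left(-4 + 2 + 4\right) + 0\right) \left(-376562\right) = 5 \left(2 + 0\right) \left(-376562\right) = 5 \cdot 2 \left(-376562\right) = 10 \left(-376562\right) = -3765620$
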